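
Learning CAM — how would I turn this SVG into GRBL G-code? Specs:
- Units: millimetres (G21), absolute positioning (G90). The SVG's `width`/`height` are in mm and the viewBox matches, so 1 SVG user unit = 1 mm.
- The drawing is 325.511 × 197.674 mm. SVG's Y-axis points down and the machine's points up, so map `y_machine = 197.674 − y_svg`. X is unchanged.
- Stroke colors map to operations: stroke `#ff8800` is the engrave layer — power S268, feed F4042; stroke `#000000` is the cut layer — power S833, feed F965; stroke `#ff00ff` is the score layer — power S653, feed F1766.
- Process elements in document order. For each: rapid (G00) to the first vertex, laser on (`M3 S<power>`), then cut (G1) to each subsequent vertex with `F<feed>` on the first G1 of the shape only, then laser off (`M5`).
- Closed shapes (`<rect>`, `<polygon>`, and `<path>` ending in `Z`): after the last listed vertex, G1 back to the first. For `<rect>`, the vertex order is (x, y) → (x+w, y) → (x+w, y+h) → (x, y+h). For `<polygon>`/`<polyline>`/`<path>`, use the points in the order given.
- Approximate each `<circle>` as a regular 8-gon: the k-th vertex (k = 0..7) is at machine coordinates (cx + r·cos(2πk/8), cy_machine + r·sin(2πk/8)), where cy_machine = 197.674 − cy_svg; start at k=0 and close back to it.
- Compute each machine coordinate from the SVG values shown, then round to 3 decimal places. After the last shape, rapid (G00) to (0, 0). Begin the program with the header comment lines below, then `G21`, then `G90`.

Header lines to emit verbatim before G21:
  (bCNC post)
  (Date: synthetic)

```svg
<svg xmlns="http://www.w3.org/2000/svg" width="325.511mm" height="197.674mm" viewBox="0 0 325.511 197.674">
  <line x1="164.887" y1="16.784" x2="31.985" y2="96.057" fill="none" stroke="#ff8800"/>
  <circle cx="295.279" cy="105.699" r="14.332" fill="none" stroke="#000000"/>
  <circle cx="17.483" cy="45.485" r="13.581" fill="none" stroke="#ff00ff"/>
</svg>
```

Since the viewBox matches the mm dimensions, user units are millimetres directly. The only transform is the Y-flip y_m = 197.674 − y_svg.

Shape 1 is a line segment drawn with `<line>`. Its stroke #ff8800 means engrave at S268, F4042. After flipping Y the toolpath is (164.887,180.890) → (31.985,101.617).

Shape 2 is a circle drawn with `<circle>`. Its stroke #000000 means cut at S833, F965. After flipping Y the toolpath is (309.611,91.975) → (305.413,102.109) → (295.279,106.307) → (285.145,102.109) → (280.947,91.975) → (285.145,81.841) → (295.279,77.643) → (305.413,81.841) → (309.611,91.975), returning to the start.

Shape 3 is a circle drawn with `<circle>`. Its stroke #ff00ff means score at S653, F1766. After flipping Y the toolpath is (31.064,152.189) → (27.086,161.792) → (17.483,165.770) → (7.880,161.792) → (3.902,152.189) → (7.880,142.586) → (17.483,138.608) → (27.086,142.586) → (31.064,152.189), returning to the start.

(bCNC post)
(Date: synthetic)
G21
G90
G00 X164.887 Y180.890
M3 S268
G1 X31.985 Y101.617 F4042
M5
G00 X309.611 Y91.975
M3 S833
G1 X305.413 Y102.109 F965
G1 X295.279 Y106.307
G1 X285.145 Y102.109
G1 X280.947 Y91.975
G1 X285.145 Y81.841
G1 X295.279 Y77.643
G1 X305.413 Y81.841
G1 X309.611 Y91.975
M5
G00 X31.064 Y152.189
M3 S653
G1 X27.086 Y161.792 F1766
G1 X17.483 Y165.770
G1 X7.880 Y161.792
G1 X3.902 Y152.189
G1 X7.880 Y142.586
G1 X17.483 Y138.608
G1 X27.086 Y142.586
G1 X31.064 Y152.189
M5
G00 X0.000 Y0.000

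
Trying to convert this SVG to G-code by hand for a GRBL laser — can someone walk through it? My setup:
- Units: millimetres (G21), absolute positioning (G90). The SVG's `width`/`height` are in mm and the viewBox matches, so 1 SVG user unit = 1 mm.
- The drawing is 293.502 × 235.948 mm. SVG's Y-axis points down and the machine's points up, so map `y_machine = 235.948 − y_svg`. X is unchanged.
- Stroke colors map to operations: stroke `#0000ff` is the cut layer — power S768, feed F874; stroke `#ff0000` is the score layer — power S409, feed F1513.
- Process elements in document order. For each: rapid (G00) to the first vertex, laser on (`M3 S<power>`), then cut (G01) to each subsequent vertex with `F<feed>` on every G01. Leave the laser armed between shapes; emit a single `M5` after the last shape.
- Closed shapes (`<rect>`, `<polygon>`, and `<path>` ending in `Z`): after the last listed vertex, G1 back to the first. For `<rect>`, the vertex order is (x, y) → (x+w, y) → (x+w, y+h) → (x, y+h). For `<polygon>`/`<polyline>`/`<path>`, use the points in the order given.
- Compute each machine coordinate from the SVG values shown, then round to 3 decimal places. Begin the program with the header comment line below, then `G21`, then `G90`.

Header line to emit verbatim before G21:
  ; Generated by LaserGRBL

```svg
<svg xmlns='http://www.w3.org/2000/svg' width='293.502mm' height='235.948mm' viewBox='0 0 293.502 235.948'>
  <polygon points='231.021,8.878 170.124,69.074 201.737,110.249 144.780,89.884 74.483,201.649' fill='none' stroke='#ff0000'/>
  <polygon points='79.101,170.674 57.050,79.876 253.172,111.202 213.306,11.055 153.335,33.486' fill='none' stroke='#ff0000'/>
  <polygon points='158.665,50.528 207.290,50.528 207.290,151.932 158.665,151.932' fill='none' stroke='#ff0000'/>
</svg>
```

viewBox `0 0 293.502 235.948` with mm width/height → 1 unit = 1 mm. Flip: y_m = 235.948 − y_svg.

**Shape 1** — `<polygon>` closed polygon, stroke `#ff0000` → score (S409, F1513). Machine vertices: (231.021,227.070) → (170.124,166.874) → (201.737,125.699) → (144.780,146.064) → (74.483,34.299) → (231.021,227.070). Closed: final G1 returns to the first vertex.

**Shape 2** — `<polygon>` closed polygon, stroke `#ff0000` → score (S409, F1513). Machine vertices: (79.101,65.274) → (57.050,156.072) → (253.172,124.746) → (213.306,224.893) → (153.335,202.462) → (79.101,65.274). Closed: final G1 returns to the first vertex.

**Shape 3** — `<polygon>` rectangle, stroke `#ff0000` → score (S409, F1513). Machine vertices: (158.665,185.420) → (207.290,185.420) → (207.290,84.016) → (158.665,84.016) → (158.665,185.420). Closed: final G1 returns to the first vertex.

; Generated by LaserGRBL
G21
G90
G00 X231.021 Y227.070
M3 S409
G01 X170.124 Y166.874 F1513
G01 X201.737 Y125.699 F1513
G01 X144.780 Y146.064 F1513
G01 X74.483 Y34.299 F1513
G01 X231.021 Y227.070 F1513
G00 X79.101 Y65.274
M3 S409
G01 X57.050 Y156.072 F1513
G01 X253.172 Y124.746 F1513
G01 X213.306 Y224.893 F1513
G01 X153.335 Y202.462 F1513
G01 X79.101 Y65.274 F1513
G00 X158.665 Y185.420
M3 S409
G01 X207.290 Y185.420 F1513
G01 X207.290 Y84.016 F1513
G01 X158.665 Y84.016 F1513
G01 X158.665 Y185.420 F1513
M5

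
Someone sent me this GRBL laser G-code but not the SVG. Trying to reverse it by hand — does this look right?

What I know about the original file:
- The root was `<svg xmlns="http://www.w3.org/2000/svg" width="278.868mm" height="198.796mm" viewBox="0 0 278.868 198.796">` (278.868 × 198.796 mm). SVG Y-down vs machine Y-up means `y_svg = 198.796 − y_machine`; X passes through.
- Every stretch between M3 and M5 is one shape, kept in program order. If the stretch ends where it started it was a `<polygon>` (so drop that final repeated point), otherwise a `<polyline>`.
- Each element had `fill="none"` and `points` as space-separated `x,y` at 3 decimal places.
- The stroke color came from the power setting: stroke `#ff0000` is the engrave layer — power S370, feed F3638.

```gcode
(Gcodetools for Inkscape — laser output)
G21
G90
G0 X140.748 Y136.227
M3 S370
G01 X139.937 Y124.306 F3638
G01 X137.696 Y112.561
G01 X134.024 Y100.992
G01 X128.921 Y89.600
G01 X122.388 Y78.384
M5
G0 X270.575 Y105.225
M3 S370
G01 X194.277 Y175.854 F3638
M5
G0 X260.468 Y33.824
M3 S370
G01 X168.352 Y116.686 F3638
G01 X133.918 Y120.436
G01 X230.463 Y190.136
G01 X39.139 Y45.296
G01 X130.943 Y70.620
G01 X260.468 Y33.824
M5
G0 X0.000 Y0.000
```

<svg xmlns="http://www.w3.org/2000/svg" width="278.868mm" height="198.796mm" viewBox="0 0 278.868 198.796">
  <polyline points="140.748,62.569 139.937,74.490 137.696,86.235 134.024,97.804 128.921,109.196 122.388,120.412" fill="none" stroke="#ff0000"/>
  <polyline points="270.575,93.571 194.277,22.942" fill="none" stroke="#ff0000"/>
  <polygon points="260.468,164.972 168.352,82.110 133.918,78.360 230.463,8.660 39.139,153.500 130.943,128.176" fill="none" stroke="#ff0000"/>
</svg>

Each laser-on run becomes one SVG element. Flip Y back into SVG space with y_svg = 198.796 − y_machine. Every run uses S370, so all elements get stroke `#ff0000` (engrave).

Run 1: The run is open, so emit a `<polyline>` with points (Y-flipped): 140.748,62.569 139.937,74.490 137.696,86.235 134.024,97.804 128.921,109.196 122.388,120.412.

Run 2: The run is open, so emit a `<polyline>` with points (Y-flipped): 270.575,93.571 194.277,22.942.

Run 3: The run returns to its start, so emit a `<polygon>` with points (Y-flipped): 260.468,164.972 168.352,82.110 133.918,78.360 230.463,8.660 39.139,153.500 130.943,128.176.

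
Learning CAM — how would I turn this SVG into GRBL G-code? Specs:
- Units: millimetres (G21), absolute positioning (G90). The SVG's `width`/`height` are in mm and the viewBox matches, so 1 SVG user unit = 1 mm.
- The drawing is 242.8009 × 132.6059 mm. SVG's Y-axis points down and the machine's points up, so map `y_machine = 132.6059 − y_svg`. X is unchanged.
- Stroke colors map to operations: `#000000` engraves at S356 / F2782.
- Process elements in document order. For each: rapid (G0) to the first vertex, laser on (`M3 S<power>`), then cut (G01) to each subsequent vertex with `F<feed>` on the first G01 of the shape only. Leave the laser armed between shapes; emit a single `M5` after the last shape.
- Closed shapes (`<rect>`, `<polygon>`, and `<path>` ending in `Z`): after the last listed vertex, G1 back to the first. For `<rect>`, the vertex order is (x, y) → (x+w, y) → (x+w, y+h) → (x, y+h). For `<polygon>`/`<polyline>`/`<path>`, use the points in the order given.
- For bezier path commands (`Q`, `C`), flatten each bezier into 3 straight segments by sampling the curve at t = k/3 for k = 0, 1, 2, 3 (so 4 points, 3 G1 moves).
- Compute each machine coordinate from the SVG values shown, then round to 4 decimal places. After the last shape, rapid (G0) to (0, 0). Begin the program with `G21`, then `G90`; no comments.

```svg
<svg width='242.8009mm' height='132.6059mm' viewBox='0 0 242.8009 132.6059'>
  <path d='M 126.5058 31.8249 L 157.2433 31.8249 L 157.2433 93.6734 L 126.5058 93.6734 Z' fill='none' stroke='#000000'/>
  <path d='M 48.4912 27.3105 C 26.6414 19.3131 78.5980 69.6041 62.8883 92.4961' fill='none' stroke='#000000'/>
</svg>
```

G21
G90
G0 X126.5058 Y100.7810
M3 S356
G01 X157.2433 Y100.7810 F2782
G01 X157.2433 Y38.9325
G01 X126.5058 Y38.9325
G01 X126.5058 Y100.7810
G0 X48.4912 Y105.2954
M3 S356
G01 X46.0038 Y97.0369 F2782
G01 X61.2823 Y68.9612
G01 X62.8883 Y40.1098
M5
G0 X0.0000 Y0.0000

viewBox `0 0 242.8009 132.6059` with mm width/height → 1 unit = 1 mm. Flip: y_m = 132.6059 − y_svg.

**Shape 1** — `<path>` rectangle, stroke `#000000` → engrave (S356, F2782). Machine vertices: (126.5058,100.7810) → (157.2433,100.7810) → (157.2433,38.9325) → (126.5058,38.9325) → (126.5058,100.7810). Closed: final G1 returns to the first vertex.

**Shape 2** — `<path>` cubic bezier, stroke `#000000` → engrave (S356, F2782). Control points (SVG): P0=(48.4912,27.3105), P1=(26.6414,19.3131), P2=(78.5980,69.6041), P3=(62.8883,92.4961); sampled at t=k/3. Machine vertices: (48.4912,105.2954) → (46.0038,97.0369) → (61.2823,68.9612) → (62.8883,40.1098). Open path.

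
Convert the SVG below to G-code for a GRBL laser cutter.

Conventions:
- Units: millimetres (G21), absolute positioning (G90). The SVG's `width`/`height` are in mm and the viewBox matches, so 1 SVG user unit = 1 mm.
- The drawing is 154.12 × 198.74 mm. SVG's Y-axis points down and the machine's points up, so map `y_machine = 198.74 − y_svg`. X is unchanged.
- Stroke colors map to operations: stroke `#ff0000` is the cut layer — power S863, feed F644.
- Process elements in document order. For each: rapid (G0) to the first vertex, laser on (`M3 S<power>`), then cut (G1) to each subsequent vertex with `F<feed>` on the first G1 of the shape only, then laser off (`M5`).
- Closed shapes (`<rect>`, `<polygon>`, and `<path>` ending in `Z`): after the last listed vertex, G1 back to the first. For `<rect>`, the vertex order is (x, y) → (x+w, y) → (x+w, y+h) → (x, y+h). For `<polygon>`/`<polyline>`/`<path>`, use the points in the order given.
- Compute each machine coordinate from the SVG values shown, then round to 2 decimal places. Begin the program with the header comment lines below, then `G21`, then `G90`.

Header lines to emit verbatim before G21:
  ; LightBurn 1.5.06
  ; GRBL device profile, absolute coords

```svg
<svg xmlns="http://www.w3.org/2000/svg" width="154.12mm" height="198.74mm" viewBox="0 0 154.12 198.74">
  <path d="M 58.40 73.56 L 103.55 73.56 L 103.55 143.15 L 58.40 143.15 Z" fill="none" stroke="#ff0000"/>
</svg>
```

Since the viewBox matches the mm dimensions, user units are millimetres directly. The only transform is the Y-flip y_m = 198.74 − y_svg.

Shape 1 is a rectangle drawn with `<path>`. Its stroke #ff0000 means cut at S863, F644. After flipping Y the toolpath is (58.40,125.18) → (103.55,125.18) → (103.55,55.59) → (58.40,55.59) → (58.40,125.18), returning to the start.

; LightBurn 1.5.06
; GRBL device profile, absolute coords
G21
G90
G0 X58.40 Y125.18
M3 S863
G1 X103.55 Y125.18 F644
G1 X103.55 Y55.59
G1 X58.40 Y55.59
G1 X58.40 Y125.18
M5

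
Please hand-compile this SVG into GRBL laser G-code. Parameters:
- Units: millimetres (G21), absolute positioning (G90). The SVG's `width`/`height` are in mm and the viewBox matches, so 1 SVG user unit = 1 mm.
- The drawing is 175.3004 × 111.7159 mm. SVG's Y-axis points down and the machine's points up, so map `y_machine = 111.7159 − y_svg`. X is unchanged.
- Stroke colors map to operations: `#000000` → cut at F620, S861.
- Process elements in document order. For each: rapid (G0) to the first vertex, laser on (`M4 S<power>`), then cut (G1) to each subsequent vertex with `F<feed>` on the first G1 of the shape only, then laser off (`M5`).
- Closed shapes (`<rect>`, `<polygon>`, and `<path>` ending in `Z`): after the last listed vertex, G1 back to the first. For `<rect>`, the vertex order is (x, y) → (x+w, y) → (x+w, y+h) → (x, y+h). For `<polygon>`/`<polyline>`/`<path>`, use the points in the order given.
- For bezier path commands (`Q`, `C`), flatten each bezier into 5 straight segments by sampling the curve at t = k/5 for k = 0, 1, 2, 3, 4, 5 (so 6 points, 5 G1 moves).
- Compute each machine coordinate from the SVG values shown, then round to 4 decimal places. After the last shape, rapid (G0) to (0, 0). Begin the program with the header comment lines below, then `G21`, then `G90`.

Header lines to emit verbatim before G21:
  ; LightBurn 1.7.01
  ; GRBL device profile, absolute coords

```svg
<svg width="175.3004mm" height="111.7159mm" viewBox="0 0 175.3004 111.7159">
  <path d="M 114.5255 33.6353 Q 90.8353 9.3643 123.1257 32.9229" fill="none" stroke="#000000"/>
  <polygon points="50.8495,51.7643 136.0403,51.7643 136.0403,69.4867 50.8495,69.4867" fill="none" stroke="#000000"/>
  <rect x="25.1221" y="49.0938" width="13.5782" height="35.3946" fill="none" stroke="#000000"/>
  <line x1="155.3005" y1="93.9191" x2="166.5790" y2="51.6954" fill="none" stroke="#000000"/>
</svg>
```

; LightBurn 1.7.01
; GRBL device profile, absolute coords
G21
G90
G0 X114.5255 Y78.0806
M4 S861
G1 X107.2886 Y85.8758 F620
G1 X104.5302 Y89.8447
G1 X106.2503 Y89.9871
G1 X112.4488 Y86.3033
G1 X123.1257 Y78.7930
M5
G0 X50.8495 Y59.9516
M4 S861
G1 X136.0403 Y59.9516 F620
G1 X136.0403 Y42.2292
G1 X50.8495 Y42.2292
G1 X50.8495 Y59.9516
M5
G0 X25.1221 Y62.6221
M4 S861
G1 X38.7003 Y62.6221 F620
G1 X38.7003 Y27.2275
G1 X25.1221 Y27.2275
G1 X25.1221 Y62.6221
M5
G0 X155.3005 Y17.7968
M4 S861
G1 X166.5790 Y60.0205 F620
M5
G0 X0.0000 Y0.0000

1 u = 1 mm; y_m = 111.7159 − y.

[1] `<path>` quadratic bezier, #000000→cut S861 F620: (114.5255,78.0806) → (107.2886,85.8758) → (104.5302,89.8447) → (106.2503,89.9871) → (112.4488,86.3033) → (123.1257,78.7930)

[2] `<polygon>` rectangle, #000000→cut S861 F620: (50.8495,59.9516) → (136.0403,59.9516) → (136.0403,42.2292) → (50.8495,42.2292) → (50.8495,59.9516) (closed)

[3] `<rect>` rectangle, #000000→cut S861 F620: (25.1221,62.6221) → (38.7003,62.6221) → (38.7003,27.2275) → (25.1221,27.2275) → (25.1221,62.6221) (closed)

[4] `<line>` line segment, #000000→cut S861 F620: (155.3005,17.7968) → (166.5790,60.0205)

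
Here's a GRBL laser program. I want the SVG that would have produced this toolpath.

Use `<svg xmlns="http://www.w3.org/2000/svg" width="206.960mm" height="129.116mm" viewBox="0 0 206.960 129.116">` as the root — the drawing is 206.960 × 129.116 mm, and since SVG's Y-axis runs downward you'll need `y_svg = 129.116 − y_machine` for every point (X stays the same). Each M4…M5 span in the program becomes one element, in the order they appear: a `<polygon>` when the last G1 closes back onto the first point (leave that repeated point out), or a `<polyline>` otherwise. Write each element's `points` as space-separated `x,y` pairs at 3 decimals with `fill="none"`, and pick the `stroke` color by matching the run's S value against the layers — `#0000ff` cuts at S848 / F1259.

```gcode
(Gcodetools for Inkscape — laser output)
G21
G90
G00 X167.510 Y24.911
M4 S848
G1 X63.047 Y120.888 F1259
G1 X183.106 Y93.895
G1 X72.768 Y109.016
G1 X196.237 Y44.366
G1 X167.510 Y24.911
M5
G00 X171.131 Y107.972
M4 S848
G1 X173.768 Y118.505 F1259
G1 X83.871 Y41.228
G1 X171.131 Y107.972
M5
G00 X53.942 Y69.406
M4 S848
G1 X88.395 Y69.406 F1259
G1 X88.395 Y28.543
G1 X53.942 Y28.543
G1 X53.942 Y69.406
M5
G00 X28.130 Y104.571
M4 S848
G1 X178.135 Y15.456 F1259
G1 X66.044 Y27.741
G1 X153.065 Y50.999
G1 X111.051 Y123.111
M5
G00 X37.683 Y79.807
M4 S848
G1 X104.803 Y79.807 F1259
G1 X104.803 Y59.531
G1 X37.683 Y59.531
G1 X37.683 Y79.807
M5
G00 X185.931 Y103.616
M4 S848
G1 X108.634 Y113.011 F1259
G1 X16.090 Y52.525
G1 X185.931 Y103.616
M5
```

<svg xmlns="http://www.w3.org/2000/svg" width="206.960mm" height="129.116mm" viewBox="0 0 206.960 129.116">
  <polygon points="167.510,104.205 63.047,8.228 183.106,35.221 72.768,20.100 196.237,84.750" fill="none" stroke="#0000ff"/>
  <polygon points="171.131,21.144 173.768,10.611 83.871,87.888" fill="none" stroke="#0000ff"/>
  <polygon points="53.942,59.710 88.395,59.710 88.395,100.573 53.942,100.573" fill="none" stroke="#0000ff"/>
  <polyline points="28.130,24.545 178.135,113.660 66.044,101.375 153.065,78.117 111.051,6.005" fill="none" stroke="#0000ff"/>
  <polygon points="37.683,49.309 104.803,49.309 104.803,69.585 37.683,69.585" fill="none" stroke="#0000ff"/>
  <polygon points="185.931,25.500 108.634,16.105 16.090,76.591" fill="none" stroke="#0000ff"/>
</svg>

Machine Y-up, SVG Y-down with viewBox height 129.116, so y_svg = 129.116 − y_machine; X carries over. Every run uses S848, so all elements get stroke `#0000ff` (cut).

Run 1: The run returns to its start, so emit a `<polygon>` with points (Y-flipped): 167.510,104.205 63.047,8.228 183.106,35.221 72.768,20.100 196.237,84.750.

Run 2: The run returns to its start, so emit a `<polygon>` with points (Y-flipped): 171.131,21.144 173.768,10.611 83.871,87.888.

Run 3: The run returns to its start, so emit a `<polygon>` with points (Y-flipped): 53.942,59.710 88.395,59.710 88.395,100.573 53.942,100.573.

Run 4: The run is open, so emit a `<polyline>` with points (Y-flipped): 28.130,24.545 178.135,113.660 66.044,101.375 153.065,78.117 111.051,6.005.

Run 5: The run returns to its start, so emit a `<polygon>` with points (Y-flipped): 37.683,49.309 104.803,49.309 104.803,69.585 37.683,69.585.

Run 6: The run returns to its start, so emit a `<polygon>` with points (Y-flipped): 185.931,25.500 108.634,16.105 16.090,76.591.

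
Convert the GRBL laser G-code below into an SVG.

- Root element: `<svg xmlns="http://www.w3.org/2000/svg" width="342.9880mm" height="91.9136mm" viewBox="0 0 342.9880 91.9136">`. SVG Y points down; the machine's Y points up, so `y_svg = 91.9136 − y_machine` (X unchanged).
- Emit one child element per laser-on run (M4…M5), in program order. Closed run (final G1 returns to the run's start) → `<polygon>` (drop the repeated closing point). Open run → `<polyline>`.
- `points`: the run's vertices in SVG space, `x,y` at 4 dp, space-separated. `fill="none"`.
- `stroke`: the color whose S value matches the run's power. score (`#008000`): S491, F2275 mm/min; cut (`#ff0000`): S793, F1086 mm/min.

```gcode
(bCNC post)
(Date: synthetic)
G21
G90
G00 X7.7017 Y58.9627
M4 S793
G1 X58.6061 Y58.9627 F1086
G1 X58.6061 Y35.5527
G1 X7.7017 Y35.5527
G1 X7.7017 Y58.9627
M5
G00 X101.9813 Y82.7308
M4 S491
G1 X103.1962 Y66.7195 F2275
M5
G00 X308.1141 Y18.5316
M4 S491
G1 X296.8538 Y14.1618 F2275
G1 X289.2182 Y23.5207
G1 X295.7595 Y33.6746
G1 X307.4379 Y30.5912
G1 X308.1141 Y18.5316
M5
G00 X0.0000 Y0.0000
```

<svg xmlns="http://www.w3.org/2000/svg" width="342.9880mm" height="91.9136mm" viewBox="0 0 342.9880 91.9136">
  <polygon points="7.7017,32.9509 58.6061,32.9509 58.6061,56.3609 7.7017,56.3609" fill="none" stroke="#ff0000"/>
  <polyline points="101.9813,9.1828 103.1962,25.1941" fill="none" stroke="#008000"/>
  <polygon points="308.1141,73.3820 296.8538,77.7518 289.2182,68.3929 295.7595,58.2390 307.4379,61.3224" fill="none" stroke="#008000"/>
</svg>

y_svg = 91.9136 − y_m.

[1] S793→`#ff0000` (cut); closed run; points: 7.7017,32.9509 58.6061,32.9509 58.6061,56.3609 7.7017,56.3609

[2] S491→`#008000` (score); open run; points: 101.9813,9.1828 103.1962,25.1941

[3] S491→`#008000` (score); closed run; points: 308.1141,73.3820 296.8538,77.7518 289.2182,68.3929 295.7595,58.2390 307.4379,61.3224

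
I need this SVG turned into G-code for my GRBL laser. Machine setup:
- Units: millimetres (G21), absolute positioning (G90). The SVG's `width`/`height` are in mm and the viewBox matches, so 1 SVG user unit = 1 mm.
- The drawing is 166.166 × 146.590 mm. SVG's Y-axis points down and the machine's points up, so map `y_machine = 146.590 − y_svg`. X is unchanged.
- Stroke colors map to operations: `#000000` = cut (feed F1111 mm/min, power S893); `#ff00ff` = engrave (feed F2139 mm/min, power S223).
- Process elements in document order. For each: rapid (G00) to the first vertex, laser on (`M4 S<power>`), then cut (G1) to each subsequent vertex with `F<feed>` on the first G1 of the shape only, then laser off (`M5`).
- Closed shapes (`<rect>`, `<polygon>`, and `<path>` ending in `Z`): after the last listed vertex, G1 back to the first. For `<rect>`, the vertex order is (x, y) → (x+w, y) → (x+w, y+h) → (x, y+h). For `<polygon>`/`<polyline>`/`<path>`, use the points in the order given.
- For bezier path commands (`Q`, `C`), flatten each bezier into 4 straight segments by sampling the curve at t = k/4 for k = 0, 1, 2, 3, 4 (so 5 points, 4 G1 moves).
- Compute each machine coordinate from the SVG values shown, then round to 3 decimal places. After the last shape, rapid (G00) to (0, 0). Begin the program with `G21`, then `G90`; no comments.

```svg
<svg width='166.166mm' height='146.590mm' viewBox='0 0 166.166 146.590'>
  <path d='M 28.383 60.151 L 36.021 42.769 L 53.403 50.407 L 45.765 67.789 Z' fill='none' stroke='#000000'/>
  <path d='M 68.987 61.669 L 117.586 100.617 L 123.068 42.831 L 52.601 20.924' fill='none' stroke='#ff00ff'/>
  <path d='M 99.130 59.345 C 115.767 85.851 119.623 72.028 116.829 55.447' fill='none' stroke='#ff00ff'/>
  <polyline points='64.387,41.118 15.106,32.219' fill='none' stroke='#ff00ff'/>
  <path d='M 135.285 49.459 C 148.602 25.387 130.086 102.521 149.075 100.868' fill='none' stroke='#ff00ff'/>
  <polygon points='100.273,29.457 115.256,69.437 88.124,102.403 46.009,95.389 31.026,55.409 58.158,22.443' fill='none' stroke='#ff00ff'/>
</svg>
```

1 u = 1 mm; y_m = 146.590 − y.

[1] `<path>` regular polygon, #000000→cut S893 F1111: (28.383,86.439) → (36.021,103.821) → (53.403,96.183) → (45.765,78.801) → (28.383,86.439) (closed)

[2] `<path>` open polyline, #ff00ff→engrave S223 F2139: (68.987,84.921) → (117.586,45.973) → (123.068,103.759) → (52.601,125.666)

[3] `<path>` cubic bezier, #ff00ff→engrave S223 F2139: (99.130,87.245) → (109.307,74.340) → (115.266,73.036) → (117.582,79.811) → (116.829,91.143)

[4] `<polyline>` line segment, #ff00ff→engrave S223 F2139: (64.387,105.472) → (15.106,114.371)

[5] `<path>` cubic bezier, #ff00ff→engrave S223 F2139: (135.285,97.131) → (140.387,99.021) → (140.053,79.834) → (140.782,56.442) → (149.075,45.722)

[6] `<polygon>` regular polygon, #ff00ff→engrave S223 F2139: (100.273,117.133) → (115.256,77.153) → (88.124,44.187) → (46.009,51.201) → (31.026,91.181) → (58.158,124.147) → (100.273,117.133) (closed)

G21
G90
G00 X28.383 Y86.439
M4 S893
G1 X36.021 Y103.821 F1111
G1 X53.403 Y96.183
G1 X45.765 Y78.801
G1 X28.383 Y86.439
M5
G00 X68.987 Y84.921
M4 S223
G1 X117.586 Y45.973 F2139
G1 X123.068 Y103.759
G1 X52.601 Y125.666
M5
G00 X99.130 Y87.245
M4 S223
G1 X109.307 Y74.340 F2139
G1 X115.266 Y73.036
G1 X117.582 Y79.811
G1 X116.829 Y91.143
M5
G00 X64.387 Y105.472
M4 S223
G1 X15.106 Y114.371 F2139
M5
G00 X135.285 Y97.131
M4 S223
G1 X140.387 Y99.021 F2139
G1 X140.053 Y79.834
G1 X140.782 Y56.442
G1 X149.075 Y45.722
M5
G00 X100.273 Y117.133
M4 S223
G1 X115.256 Y77.153 F2139
G1 X88.124 Y44.187
G1 X46.009 Y51.201
G1 X31.026 Y91.181
G1 X58.158 Y124.147
G1 X100.273 Y117.133
M5
G00 X0.000 Y0.000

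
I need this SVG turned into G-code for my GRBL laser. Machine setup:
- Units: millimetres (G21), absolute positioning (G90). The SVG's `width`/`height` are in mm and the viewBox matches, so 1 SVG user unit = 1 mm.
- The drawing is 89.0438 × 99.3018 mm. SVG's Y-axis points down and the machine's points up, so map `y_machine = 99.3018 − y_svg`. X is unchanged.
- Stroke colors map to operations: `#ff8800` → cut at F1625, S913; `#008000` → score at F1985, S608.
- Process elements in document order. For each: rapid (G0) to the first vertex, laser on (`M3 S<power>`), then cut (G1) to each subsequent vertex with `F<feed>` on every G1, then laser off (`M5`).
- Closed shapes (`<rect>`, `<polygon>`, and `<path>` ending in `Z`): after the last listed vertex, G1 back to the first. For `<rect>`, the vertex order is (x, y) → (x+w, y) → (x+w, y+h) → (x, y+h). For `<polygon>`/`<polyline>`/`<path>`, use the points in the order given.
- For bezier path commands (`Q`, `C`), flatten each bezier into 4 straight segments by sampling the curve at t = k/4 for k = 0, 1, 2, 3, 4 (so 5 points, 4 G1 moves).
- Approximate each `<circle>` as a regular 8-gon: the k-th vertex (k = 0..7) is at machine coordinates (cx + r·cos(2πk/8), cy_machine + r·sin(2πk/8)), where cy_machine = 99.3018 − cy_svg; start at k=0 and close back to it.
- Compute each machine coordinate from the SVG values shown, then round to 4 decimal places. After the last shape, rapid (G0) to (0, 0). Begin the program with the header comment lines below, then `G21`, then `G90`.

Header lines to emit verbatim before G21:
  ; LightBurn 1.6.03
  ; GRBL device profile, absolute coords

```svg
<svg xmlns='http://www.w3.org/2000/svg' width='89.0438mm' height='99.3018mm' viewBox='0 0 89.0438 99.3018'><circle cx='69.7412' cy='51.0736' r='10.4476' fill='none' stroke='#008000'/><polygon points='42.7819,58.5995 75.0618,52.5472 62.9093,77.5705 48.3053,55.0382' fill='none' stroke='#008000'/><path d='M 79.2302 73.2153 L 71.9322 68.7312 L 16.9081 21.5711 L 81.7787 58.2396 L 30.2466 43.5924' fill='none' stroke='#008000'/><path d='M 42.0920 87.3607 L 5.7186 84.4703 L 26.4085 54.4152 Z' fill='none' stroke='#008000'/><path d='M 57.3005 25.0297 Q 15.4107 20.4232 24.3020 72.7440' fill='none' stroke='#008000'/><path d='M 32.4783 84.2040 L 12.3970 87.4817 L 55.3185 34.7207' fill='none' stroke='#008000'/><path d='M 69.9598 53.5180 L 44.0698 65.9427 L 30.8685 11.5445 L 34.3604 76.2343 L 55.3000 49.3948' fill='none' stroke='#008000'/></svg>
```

Since the viewBox matches the mm dimensions, user units are millimetres directly. The only transform is the Y-flip y_m = 99.3018 − y_svg.

Shape 1 is a circle drawn with `<circle>`. Its stroke #008000 means score at S608, F1985. After flipping Y the toolpath is (80.1888,48.2282) → (77.1288,55.6158) → (69.7412,58.6758) → (62.3536,55.6158) → (59.2936,48.2282) → (62.3536,40.8406) → (69.7412,37.7806) → (77.1288,40.8406) → (80.1888,48.2282), returning to the start.

Shape 2 is a closed polygon drawn with `<polygon>`. Its stroke #008000 means score at S608, F1985. After flipping Y the toolpath is (42.7819,40.7023) → (75.0618,46.7546) → (62.9093,21.7313) → (48.3053,44.2636) → (42.7819,40.7023), returning to the start.

Shape 3 is a open polyline drawn with `<path>`. Its stroke #008000 means score at S608, F1985. After flipping Y the toolpath is (79.2302,26.0865) → (71.9322,30.5706) → (16.9081,77.7307) → (81.7787,41.0622) → (30.2466,55.7094).

Shape 4 is a regular polygon drawn with `<path>`. Its stroke #008000 means score at S608, F1985. After flipping Y the toolpath is (42.0920,11.9411) → (5.7186,14.8315) → (26.4085,44.8866) → (42.0920,11.9411), returning to the start.

Shape 5 is a quadratic bezier drawn with `<path>`. Its stroke #008000 means score at S608, F1985. After flipping Y the toolpath is (57.3005,74.2721) → (39.5294,73.0174) → (28.1060,64.6468) → (23.0302,49.1602) → (24.3020,26.5578).

Shape 6 is a open polyline drawn with `<path>`. Its stroke #008000 means score at S608, F1985. After flipping Y the toolpath is (32.4783,15.0978) → (12.3970,11.8201) → (55.3185,64.5811).

Shape 7 is a open polyline drawn with `<path>`. Its stroke #008000 means score at S608, F1985. After flipping Y the toolpath is (69.9598,45.7838) → (44.0698,33.3591) → (30.8685,87.7573) → (34.3604,23.0675) → (55.3000,49.9070).

; LightBurn 1.6.03
; GRBL device profile, absolute coords
G21
G90
G0 X80.1888 Y48.2282
M3 S608
G1 X77.1288 Y55.6158 F1985
G1 X69.7412 Y58.6758 F1985
G1 X62.3536 Y55.6158 F1985
G1 X59.2936 Y48.2282 F1985
G1 X62.3536 Y40.8406 F1985
G1 X69.7412 Y37.7806 F1985
G1 X77.1288 Y40.8406 F1985
G1 X80.1888 Y48.2282 F1985
M5
G0 X42.7819 Y40.7023
M3 S608
G1 X75.0618 Y46.7546 F1985
G1 X62.9093 Y21.7313 F1985
G1 X48.3053 Y44.2636 F1985
G1 X42.7819 Y40.7023 F1985
M5
G0 X79.2302 Y26.0865
M3 S608
G1 X71.9322 Y30.5706 F1985
G1 X16.9081 Y77.7307 F1985
G1 X81.7787 Y41.0622 F1985
G1 X30.2466 Y55.7094 F1985
M5
G0 X42.0920 Y11.9411
M3 S608
G1 X5.7186 Y14.8315 F1985
G1 X26.4085 Y44.8866 F1985
G1 X42.0920 Y11.9411 F1985
M5
G0 X57.3005 Y74.2721
M3 S608
G1 X39.5294 Y73.0174 F1985
G1 X28.1060 Y64.6468 F1985
G1 X23.0302 Y49.1602 F1985
G1 X24.3020 Y26.5578 F1985
M5
G0 X32.4783 Y15.0978
M3 S608
G1 X12.3970 Y11.8201 F1985
G1 X55.3185 Y64.5811 F1985
M5
G0 X69.9598 Y45.7838
M3 S608
G1 X44.0698 Y33.3591 F1985
G1 X30.8685 Y87.7573 F1985
G1 X34.3604 Y23.0675 F1985
G1 X55.3000 Y49.9070 F1985
M5
G0 X0.0000 Y0.0000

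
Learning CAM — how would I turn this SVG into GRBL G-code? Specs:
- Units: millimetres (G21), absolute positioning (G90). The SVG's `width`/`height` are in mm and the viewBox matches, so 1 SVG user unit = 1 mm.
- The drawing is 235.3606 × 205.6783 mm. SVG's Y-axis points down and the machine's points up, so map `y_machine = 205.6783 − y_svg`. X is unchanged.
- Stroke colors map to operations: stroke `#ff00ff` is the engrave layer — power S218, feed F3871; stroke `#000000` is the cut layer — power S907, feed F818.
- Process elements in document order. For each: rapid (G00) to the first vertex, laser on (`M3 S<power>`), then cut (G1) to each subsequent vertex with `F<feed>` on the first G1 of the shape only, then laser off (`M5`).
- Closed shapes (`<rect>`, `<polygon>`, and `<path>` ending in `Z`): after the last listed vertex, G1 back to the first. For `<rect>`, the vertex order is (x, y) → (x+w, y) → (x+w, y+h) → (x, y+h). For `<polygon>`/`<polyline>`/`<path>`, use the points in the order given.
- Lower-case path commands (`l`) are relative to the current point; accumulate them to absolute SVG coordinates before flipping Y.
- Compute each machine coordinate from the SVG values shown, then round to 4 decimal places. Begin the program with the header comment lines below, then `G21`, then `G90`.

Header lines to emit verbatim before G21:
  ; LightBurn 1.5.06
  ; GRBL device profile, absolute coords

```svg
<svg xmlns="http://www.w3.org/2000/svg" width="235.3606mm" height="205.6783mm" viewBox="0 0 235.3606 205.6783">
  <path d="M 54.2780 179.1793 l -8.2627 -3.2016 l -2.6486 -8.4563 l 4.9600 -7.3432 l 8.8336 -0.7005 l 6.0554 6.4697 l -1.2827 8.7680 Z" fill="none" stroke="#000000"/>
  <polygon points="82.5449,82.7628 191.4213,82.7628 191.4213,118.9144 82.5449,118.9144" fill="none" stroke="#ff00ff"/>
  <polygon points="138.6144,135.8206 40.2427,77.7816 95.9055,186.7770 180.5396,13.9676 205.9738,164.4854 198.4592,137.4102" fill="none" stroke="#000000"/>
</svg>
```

; LightBurn 1.5.06
; GRBL device profile, absolute coords
G21
G90
G00 X54.2780 Y26.4990
M3 S907
G1 X46.0153 Y29.7006 F818
G1 X43.3667 Y38.1569
G1 X48.3267 Y45.5001
G1 X57.1603 Y46.2006
G1 X63.2157 Y39.7309
G1 X61.9330 Y30.9629
G1 X54.2780 Y26.4990
M5
G00 X82.5449 Y122.9155
M3 S218
G1 X191.4213 Y122.9155 F3871
G1 X191.4213 Y86.7639
G1 X82.5449 Y86.7639
G1 X82.5449 Y122.9155
M5
G00 X138.6144 Y69.8577
M3 S907
G1 X40.2427 Y127.8967 F818
G1 X95.9055 Y18.9013
G1 X180.5396 Y191.7107
G1 X205.9738 Y41.1929
G1 X198.4592 Y68.2681
G1 X138.6144 Y69.8577
M5

1 u = 1 mm; y_m = 205.6783 − y.

[1] `<path>` regular polygon, #000000→cut S907 F818: (54.2780,26.4990) → (46.0153,29.7006) → (43.3667,38.1569) → (48.3267,45.5001) → (57.1603,46.2006) → (63.2157,39.7309) → (61.9330,30.9629) → (54.2780,26.4990) (closed)

[2] `<polygon>` rectangle, #ff00ff→engrave S218 F3871: (82.5449,122.9155) → (191.4213,122.9155) → (191.4213,86.7639) → (82.5449,86.7639) → (82.5449,122.9155) (closed)

[3] `<polygon>` closed polygon, #000000→cut S907 F818: (138.6144,69.8577) → (40.2427,127.8967) → (95.9055,18.9013) → (180.5396,191.7107) → (205.9738,41.1929) → (198.4592,68.2681) → (138.6144,69.8577) (closed)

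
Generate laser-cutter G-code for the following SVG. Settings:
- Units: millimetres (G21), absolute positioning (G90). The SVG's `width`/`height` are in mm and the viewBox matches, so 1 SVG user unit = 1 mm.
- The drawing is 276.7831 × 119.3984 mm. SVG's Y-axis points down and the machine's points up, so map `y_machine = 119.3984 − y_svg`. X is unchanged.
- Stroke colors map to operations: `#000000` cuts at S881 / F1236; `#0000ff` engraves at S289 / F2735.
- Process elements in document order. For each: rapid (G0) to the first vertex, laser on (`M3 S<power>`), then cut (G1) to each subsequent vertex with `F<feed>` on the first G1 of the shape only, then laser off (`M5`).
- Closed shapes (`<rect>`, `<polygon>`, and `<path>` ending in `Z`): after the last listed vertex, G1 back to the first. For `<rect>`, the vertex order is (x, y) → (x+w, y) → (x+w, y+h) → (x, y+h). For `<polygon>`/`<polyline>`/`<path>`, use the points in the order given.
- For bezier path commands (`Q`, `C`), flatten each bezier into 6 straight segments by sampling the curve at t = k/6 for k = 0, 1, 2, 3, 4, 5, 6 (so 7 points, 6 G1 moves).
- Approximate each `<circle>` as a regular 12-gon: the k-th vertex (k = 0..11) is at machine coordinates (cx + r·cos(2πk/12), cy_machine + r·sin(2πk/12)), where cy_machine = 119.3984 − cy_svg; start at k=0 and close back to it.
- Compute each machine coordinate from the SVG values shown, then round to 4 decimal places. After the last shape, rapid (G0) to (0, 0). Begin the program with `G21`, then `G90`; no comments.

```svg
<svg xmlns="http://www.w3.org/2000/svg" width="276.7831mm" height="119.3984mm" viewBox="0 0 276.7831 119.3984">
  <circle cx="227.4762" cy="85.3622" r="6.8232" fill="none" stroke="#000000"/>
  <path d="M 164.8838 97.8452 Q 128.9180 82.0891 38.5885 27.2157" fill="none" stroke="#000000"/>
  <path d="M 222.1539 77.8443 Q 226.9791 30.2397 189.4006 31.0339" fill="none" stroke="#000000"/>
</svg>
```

G21
G90
G0 X234.2994 Y34.0362
M3 S881
G1 X233.3853 Y37.4478 F1236
G1 X230.8878 Y39.9453
G1 X227.4762 Y40.8594
G1 X224.0646 Y39.9453
G1 X221.5671 Y37.4478
G1 X220.6530 Y34.0362
G1 X221.5671 Y30.6246
G1 X224.0646 Y28.1271
G1 X227.4762 Y27.2130
G1 X230.8878 Y28.1271
G1 X233.3853 Y30.6246
G1 X234.2994 Y34.0362
M5
G0 X164.8838 Y21.5532
M3 S881
G1 X151.3851 Y27.8918 F1236
G1 X134.8662 Y36.4036
G1 X115.3271 Y47.0886
G1 X92.7678 Y59.9468
G1 X67.1882 Y74.9782
G1 X38.5885 Y92.1827
M5
G0 X222.1539 Y41.5541
M3 S881
G1 X222.5844 Y56.0779 F1236
G1 X220.6592 Y67.9129
G1 X216.3782 Y77.0590
G1 X209.7414 Y83.5163
G1 X200.7489 Y87.2848
G1 X189.4006 Y88.3645
M5
G0 X0.0000 Y0.0000

Since the viewBox matches the mm dimensions, user units are millimetres directly. The only transform is the Y-flip y_m = 119.3984 − y_svg.

Shape 1 is a circle drawn with `<circle>`. Its stroke #000000 means cut at S881, F1236. After flipping Y the toolpath is (234.2994,34.0362) → (233.3853,37.4478) → (230.8878,39.9453) → (227.4762,40.8594) → (224.0646,39.9453) → (221.5671,37.4478) → (220.6530,34.0362) → (221.5671,30.6246) → (224.0646,28.1271) → (227.4762,27.2130) → (230.8878,28.1271) → (233.3853,30.6246) → (234.2994,34.0362), returning to the start.

Shape 2 is a quadratic bezier drawn with `<path>`. Its stroke #000000 means cut at S881, F1236. After flipping Y the toolpath is (164.8838,21.5532) → (151.3851,27.8918) → (134.8662,36.4036) → (115.3271,47.0886) → (92.7678,59.9468) → (67.1882,74.9782) → (38.5885,92.1827).

Shape 3 is a quadratic bezier drawn with `<path>`. Its stroke #000000 means cut at S881, F1236. After flipping Y the toolpath is (222.1539,41.5541) → (222.5844,56.0779) → (220.6592,67.9129) → (216.3782,77.0590) → (209.7414,83.5163) → (200.7489,87.2848) → (189.4006,88.3645).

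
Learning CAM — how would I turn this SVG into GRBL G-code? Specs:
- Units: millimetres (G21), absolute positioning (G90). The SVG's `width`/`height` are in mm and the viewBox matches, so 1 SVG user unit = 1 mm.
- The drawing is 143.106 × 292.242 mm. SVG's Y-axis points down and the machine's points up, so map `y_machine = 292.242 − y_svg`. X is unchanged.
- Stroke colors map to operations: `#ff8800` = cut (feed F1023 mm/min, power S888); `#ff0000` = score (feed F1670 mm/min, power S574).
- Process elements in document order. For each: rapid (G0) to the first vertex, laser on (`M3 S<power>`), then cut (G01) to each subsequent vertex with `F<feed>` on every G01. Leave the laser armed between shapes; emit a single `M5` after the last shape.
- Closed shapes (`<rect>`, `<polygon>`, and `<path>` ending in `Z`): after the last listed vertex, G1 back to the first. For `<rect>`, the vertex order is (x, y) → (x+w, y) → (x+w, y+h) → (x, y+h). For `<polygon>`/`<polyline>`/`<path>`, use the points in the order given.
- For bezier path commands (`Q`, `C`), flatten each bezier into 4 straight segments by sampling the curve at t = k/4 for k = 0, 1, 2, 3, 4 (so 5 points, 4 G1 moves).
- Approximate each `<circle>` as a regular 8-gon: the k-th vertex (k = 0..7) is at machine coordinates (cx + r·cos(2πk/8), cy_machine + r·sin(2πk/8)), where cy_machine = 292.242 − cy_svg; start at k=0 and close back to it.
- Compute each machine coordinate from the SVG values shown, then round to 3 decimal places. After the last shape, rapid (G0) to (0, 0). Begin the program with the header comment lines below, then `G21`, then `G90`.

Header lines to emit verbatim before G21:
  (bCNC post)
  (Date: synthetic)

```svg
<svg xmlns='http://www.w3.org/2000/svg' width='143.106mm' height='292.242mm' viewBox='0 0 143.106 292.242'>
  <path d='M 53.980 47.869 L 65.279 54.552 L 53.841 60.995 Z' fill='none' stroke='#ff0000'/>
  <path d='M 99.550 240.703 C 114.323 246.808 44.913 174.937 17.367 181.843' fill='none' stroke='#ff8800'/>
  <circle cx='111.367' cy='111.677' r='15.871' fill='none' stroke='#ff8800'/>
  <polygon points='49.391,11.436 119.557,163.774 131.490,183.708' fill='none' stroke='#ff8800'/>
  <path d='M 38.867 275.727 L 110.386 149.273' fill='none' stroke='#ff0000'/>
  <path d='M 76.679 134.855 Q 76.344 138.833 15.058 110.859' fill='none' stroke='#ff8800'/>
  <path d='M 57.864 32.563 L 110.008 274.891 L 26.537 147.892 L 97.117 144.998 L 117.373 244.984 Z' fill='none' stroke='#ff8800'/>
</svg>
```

(bCNC post)
(Date: synthetic)
G21
G90
G0 X53.980 Y244.373
M3 S574
G01 X65.279 Y237.690 F1670
G01 X53.841 Y231.247 F1670
G01 X53.980 Y244.373 F1670
G0 X99.550 Y51.539
M3 S888
G01 X96.815 Y59.131 F1023
G01 X74.328 Y81.269 F1023
G01 X43.907 Y103.257 F1023
G01 X17.367 Y110.399 F1023
G0 X127.238 Y180.565
M3 S888
G01 X122.589 Y191.787 F1023
G01 X111.367 Y196.436 F1023
G01 X100.145 Y191.787 F1023
G01 X95.496 Y180.565 F1023
G01 X100.145 Y169.343 F1023
G01 X111.367 Y164.694 F1023
G01 X122.589 Y169.343 F1023
G01 X127.238 Y180.565 F1023
G0 X49.391 Y280.806
M3 S888
G01 X119.557 Y128.468 F1023
G01 X131.490 Y108.534 F1023
G01 X49.391 Y280.806 F1023
G0 X38.867 Y16.515
M3 S574
G01 X110.386 Y142.969 F1670
G0 X76.679 Y157.387
M3 S888
G01 X72.702 Y157.395 F1023
G01 X61.106 Y161.397 F1023
G01 X41.892 Y169.393 F1023
G01 X15.058 Y181.383 F1023
G0 X57.864 Y259.679
M3 S888
G01 X110.008 Y17.351 F1023
G01 X26.537 Y144.350 F1023
G01 X97.117 Y147.244 F1023
G01 X117.373 Y47.258 F1023
G01 X57.864 Y259.679 F1023
M5
G0 X0.000 Y0.000

viewBox `0 0 143.106 292.242` with mm width/height → 1 unit = 1 mm. Flip: y_m = 292.242 − y_svg.

**Shape 1** — `<path>` regular polygon, stroke `#ff0000` → score (S574, F1670). Machine vertices: (53.980,244.373) → (65.279,237.690) → (53.841,231.247) → (53.980,244.373). Closed: final G1 returns to the first vertex.

**Shape 2** — `<path>` cubic bezier, stroke `#ff8800` → cut (S888, F1023). Control points (SVG): P0=(99.550,240.703), P1=(114.323,246.808), P2=(44.913,174.937), P3=(17.367,181.843); sampled at t=k/4. Machine vertices: (99.550,51.539) → (96.815,59.131) → (74.328,81.269) → (43.907,103.257) → (17.367,110.399). Open path.

**Shape 3** — `<circle>` circle, stroke `#ff8800` → cut (S888, F1023). Machine vertices: (127.238,180.565) → (122.589,191.787) → (111.367,196.436) → (100.145,191.787) → (95.496,180.565) → (100.145,169.343) → (111.367,164.694) → (122.589,169.343) → (127.238,180.565). Closed: final G1 returns to the first vertex.

**Shape 4** — `<polygon>` closed polygon, stroke `#ff8800` → cut (S888, F1023). Machine vertices: (49.391,280.806) → (119.557,128.468) → (131.490,108.534) → (49.391,280.806). Closed: final G1 returns to the first vertex.

**Shape 5** — `<path>` line segment, stroke `#ff0000` → score (S574, F1670). Machine vertices: (38.867,16.515) → (110.386,142.969). Open path.

**Shape 6** — `<path>` quadratic bezier, stroke `#ff8800` → cut (S888, F1023). Control points (SVG): P0=(76.679,134.855), P1=(76.344,138.833), P2=(15.058,110.859); sampled at t=k/4. Machine vertices: (76.679,157.387) → (72.702,157.395) → (61.106,161.397) → (41.892,169.393) → (15.058,181.383). Open path.

**Shape 7** — `<path>` closed polygon, stroke `#ff8800` → cut (S888, F1023). Machine vertices: (57.864,259.679) → (110.008,17.351) → (26.537,144.350) → (97.117,147.244) → (117.373,47.258) → (57.864,259.679). Closed: final G1 returns to the first vertex.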